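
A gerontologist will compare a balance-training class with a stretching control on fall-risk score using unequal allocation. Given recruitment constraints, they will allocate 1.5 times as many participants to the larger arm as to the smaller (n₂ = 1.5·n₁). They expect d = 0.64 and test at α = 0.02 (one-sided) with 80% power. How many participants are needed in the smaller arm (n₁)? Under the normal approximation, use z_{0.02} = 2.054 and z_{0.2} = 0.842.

n₁ = 35

With allocation ratio k = n₂/n₁ = 1.5, Var(x̄₁−x̄₂) = σ²(1/n₁ + 1/(k·n₁)) = σ²·(k+1)/(k·n₁).
So n₁ = (1 + 1/k)·((z_{α} + z_β)/d)² = 1.667 × (2.896/0.64)².
n₁ = 1.667 × 20.48 = 34.1.
Round up: n₁ = 35, giving n₂ = ⌈1.5 × 35⌉ = ⌈52.5⌉ = 53.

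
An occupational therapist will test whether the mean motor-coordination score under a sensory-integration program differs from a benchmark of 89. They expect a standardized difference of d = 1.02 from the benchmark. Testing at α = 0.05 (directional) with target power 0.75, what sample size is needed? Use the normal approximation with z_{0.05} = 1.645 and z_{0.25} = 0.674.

For a one-sample test: n = ((z_{α} + z_β) / d)².
z_{α} + z_β = 1.645 + 0.674 = 2.319.
n = (2.319 / 1.02)² = 2.274² = 5.17.
Round up.

n = 6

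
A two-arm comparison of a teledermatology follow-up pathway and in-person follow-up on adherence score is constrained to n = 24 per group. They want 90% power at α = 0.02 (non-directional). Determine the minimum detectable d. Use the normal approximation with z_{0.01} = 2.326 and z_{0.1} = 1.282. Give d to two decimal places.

d_min ≈ 1.04

For two independent groups of n = 24 each: d_min = (z_{α/2} + z_β)·√(2/n).
z-sum = 2.326 + 1.282 = 3.608.
d_min = 3.608 × √(2/24) = 3.608 × 0.2887 = 1.042.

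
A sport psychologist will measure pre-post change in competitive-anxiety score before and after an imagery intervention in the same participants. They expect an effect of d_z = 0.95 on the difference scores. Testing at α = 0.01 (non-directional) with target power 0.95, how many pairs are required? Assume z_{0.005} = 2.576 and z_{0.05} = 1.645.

n = 20 pairs

For a paired (one-sample on differences) test: n = ((z_{α/2} + z_β) / d)².
z_{α/2} + z_β = 2.576 + 1.645 = 4.221.
n = (4.221 / 0.95)² = 4.443² = 19.74.
Round up.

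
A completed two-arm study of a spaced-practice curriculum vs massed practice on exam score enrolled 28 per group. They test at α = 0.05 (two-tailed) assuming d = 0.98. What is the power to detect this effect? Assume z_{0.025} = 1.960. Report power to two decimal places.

power ≈ 0.96

For two equal groups, power = Φ(d·√(n/2) − z_{α/2}).
d·√(n/2) = 0.98 × √(28/2) = 0.98 × 3.742 = 3.667.
z_β = 3.667 − 1.960 = 1.707.
Power = Φ(1.707) = 0.956.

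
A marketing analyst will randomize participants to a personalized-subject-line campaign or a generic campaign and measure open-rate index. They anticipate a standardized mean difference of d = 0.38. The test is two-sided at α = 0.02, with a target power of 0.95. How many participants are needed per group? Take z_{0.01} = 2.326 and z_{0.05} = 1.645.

For two independent groups with equal n: n = 2·((z_{α/2} + z_β) / d)².
z_{α/2} + z_β = 2.326 + 1.645 = 3.971.
n = 2 × (3.971 / 0.38)² = 2 × 10.450² = 2 × 109.20 = 218.4.
Round up to the next whole participant.

n = 219 per group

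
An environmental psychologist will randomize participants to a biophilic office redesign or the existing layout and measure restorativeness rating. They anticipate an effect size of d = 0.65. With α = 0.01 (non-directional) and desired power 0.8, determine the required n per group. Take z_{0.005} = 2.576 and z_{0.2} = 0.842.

For two independent groups with equal n: n = 2·((z_{α/2} + z_β) / d)².
z_{α/2} + z_β = 2.576 + 0.842 = 3.418.
n = 2 × (3.418 / 0.65)² = 2 × 5.258² = 2 × 27.65 = 55.3.
Round up to the next whole participant.

n = 56 per group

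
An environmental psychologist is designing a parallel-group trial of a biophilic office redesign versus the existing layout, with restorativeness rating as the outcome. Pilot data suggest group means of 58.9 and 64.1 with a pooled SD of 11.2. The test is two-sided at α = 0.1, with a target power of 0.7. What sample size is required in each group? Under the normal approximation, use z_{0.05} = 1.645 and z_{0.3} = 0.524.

n = 44 per group

Cohen's d = |M₁ − M₂| / SD_pooled = |58.9 − 64.1| / 11.2 = 5.2 / 11.2 = 0.464.
For two independent groups with equal n: n = 2·((z_{α/2} + z_β) / d)².
z_{α/2} + z_β = 1.645 + 0.524 = 2.169.
n = 2 × (2.169 / 0.464)² = 2 × 4.675² = 2 × 21.85 = 43.7.
Round up to the next whole participant.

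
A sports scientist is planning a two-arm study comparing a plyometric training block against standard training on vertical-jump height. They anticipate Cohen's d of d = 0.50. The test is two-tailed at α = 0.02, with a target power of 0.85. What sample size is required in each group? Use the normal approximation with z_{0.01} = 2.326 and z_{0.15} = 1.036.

For two independent groups with equal n: n = 2·((z_{α/2} + z_β) / d)².
z_{α/2} + z_β = 2.326 + 1.036 = 3.362.
n = 2 × (3.362 / 0.50)² = 2 × 6.724² = 2 × 45.21 = 90.4.
Round up to the next whole participant.

n = 91 per group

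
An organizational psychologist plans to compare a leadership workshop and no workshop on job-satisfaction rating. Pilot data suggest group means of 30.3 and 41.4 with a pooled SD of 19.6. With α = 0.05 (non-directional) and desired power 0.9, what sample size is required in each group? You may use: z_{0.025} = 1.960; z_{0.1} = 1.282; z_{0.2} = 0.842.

n = 66 per group

Cohen's d = |M₁ − M₂| / SD_pooled = |30.3 − 41.4| / 19.6 = 11.1 / 19.6 = 0.566.
For two independent groups with equal n: n = 2·((z_{α/2} + z_β) / d)².
z_{α/2} + z_β = 1.960 + 1.282 = 3.242.
n = 2 × (3.242 / 0.566)² = 2 × 5.728² = 2 × 32.81 = 65.6.
Round up to the next whole participant.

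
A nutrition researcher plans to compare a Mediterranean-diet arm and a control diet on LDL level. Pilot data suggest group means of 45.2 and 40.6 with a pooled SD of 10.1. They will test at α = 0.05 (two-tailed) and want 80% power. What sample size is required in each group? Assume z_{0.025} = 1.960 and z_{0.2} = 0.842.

Cohen's d = |M₁ − M₂| / SD_pooled = |45.2 − 40.6| / 10.1 = 4.6 / 10.1 = 0.455.
For two independent groups with equal n: n = 2·((z_{α/2} + z_β) / d)².
z_{α/2} + z_β = 1.960 + 0.842 = 2.802.
n = 2 × (2.802 / 0.455)² = 2 × 6.158² = 2 × 37.92 = 75.8.
Round up to the next whole participant.

n = 76 per group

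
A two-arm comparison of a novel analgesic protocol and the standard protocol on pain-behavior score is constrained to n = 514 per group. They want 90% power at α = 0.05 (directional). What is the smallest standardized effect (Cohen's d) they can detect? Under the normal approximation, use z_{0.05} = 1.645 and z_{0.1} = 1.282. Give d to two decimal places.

d_min ≈ 0.18

For two independent groups of n = 514 each: d_min = (z_{α} + z_β)·√(2/n).
z-sum = 1.645 + 1.282 = 2.927.
d_min = 2.927 × √(2/514) = 2.927 × 0.0624 = 0.183.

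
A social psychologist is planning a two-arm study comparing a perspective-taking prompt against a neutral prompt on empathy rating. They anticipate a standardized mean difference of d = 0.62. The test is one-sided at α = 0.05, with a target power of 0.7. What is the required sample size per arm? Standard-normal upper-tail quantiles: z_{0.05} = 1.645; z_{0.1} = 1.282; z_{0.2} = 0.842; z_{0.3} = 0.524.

For two independent groups with equal n: n = 2·((z_{α} + z_β) / d)².
z_{α} + z_β = 1.645 + 0.524 = 2.169.
n = 2 × (2.169 / 0.62)² = 2 × 3.498² = 2 × 12.24 = 24.5.
Round up to the next whole participant.

n = 25 per group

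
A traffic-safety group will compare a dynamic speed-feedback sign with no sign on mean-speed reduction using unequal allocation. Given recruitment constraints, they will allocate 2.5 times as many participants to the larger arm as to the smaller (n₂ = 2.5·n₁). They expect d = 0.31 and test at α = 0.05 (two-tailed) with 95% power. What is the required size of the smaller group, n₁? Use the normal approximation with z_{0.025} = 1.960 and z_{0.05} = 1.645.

With allocation ratio k = n₂/n₁ = 2.5, Var(x̄₁−x̄₂) = σ²(1/n₁ + 1/(k·n₁)) = σ²·(k+1)/(k·n₁).
So n₁ = (1 + 1/k)·((z_{α/2} + z_β)/d)² = 1.400 × (3.605/0.31)².
n₁ = 1.400 × 135.23 = 189.3.
Round up: n₁ = 190, giving n₂ = 2.5 × 190 = 475.

n₁ = 190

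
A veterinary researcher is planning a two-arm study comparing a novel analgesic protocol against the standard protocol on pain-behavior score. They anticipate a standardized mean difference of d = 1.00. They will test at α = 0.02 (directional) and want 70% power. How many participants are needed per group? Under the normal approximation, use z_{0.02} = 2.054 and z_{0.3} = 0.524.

For two independent groups with equal n: n = 2·((z_{α} + z_β) / d)².
z_{α} + z_β = 2.054 + 0.524 = 2.578.
n = 2 × (2.578 / 1.00)² = 2 × 2.578² = 2 × 6.65 = 13.3.
Round up to the next whole participant.

n = 14 per group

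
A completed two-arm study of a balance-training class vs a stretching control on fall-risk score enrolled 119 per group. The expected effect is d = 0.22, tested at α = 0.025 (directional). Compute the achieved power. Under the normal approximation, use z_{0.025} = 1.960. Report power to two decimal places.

power ≈ 0.40

For two equal groups, power = Φ(d·√(n/2) − z_{α}).
d·√(n/2) = 0.22 × √(119/2) = 0.22 × 7.714 = 1.697.
z_β = 1.697 − 1.960 = -0.263.
Power = Φ(-0.263) = 0.396.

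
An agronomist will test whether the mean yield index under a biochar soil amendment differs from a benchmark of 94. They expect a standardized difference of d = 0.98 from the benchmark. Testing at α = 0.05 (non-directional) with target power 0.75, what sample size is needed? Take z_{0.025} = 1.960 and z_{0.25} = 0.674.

For a one-sample test: n = ((z_{α/2} + z_β) / d)².
z_{α/2} + z_β = 1.960 + 0.674 = 2.634.
n = (2.634 / 0.98)² = 2.688² = 7.22.
Round up.

n = 8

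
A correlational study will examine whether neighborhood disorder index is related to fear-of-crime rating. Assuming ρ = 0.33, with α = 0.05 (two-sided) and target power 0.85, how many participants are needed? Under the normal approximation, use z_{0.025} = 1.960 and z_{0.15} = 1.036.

n = 80

Fisher's z: C = ½·ln((1+r)/(1−r)) = ½·ln(1.9851) = 0.3428.
n = ((z_{α/2} + z_β)/C)² + 3.
(1.960 + 1.036) / 0.3428 = 2.996 / 0.3428 = 8.740.
n = 8.740² + 3 = 76.38 + 3 = 79.4.
Round up.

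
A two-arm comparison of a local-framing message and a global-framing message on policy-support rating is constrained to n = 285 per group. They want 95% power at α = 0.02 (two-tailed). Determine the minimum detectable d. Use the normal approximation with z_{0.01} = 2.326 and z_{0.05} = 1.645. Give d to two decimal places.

For two independent groups of n = 285 each: d_min = (z_{α/2} + z_β)·√(2/n).
z-sum = 2.326 + 1.645 = 3.971.
d_min = 3.971 × √(2/285) = 3.971 × 0.0838 = 0.333.

d_min ≈ 0.33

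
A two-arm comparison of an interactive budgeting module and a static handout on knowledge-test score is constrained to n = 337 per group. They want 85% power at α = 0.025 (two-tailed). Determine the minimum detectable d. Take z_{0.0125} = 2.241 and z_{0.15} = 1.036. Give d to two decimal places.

d_min ≈ 0.25

For two independent groups of n = 337 each: d_min = (z_{α/2} + z_β)·√(2/n).
z-sum = 2.241 + 1.036 = 3.277.
d_min = 3.277 × √(2/337) = 3.277 × 0.0770 = 0.252.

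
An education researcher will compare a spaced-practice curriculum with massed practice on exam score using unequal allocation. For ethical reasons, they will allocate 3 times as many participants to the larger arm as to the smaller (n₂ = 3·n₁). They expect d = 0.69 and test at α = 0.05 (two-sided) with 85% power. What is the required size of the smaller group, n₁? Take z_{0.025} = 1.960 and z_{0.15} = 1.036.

With allocation ratio k = n₂/n₁ = 3, Var(x̄₁−x̄₂) = σ²(1/n₁ + 1/(k·n₁)) = σ²·(k+1)/(k·n₁).
So n₁ = (1 + 1/k)·((z_{α/2} + z_β)/d)² = 1.333 × (2.996/0.69)².
n₁ = 1.333 × 18.85 = 25.1.
Round up: n₁ = 26, giving n₂ = 3 × 26 = 78.

n₁ = 26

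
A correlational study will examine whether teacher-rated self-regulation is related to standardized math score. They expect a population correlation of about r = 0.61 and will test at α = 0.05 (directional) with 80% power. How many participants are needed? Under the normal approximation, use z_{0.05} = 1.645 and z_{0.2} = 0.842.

n = 16

Fisher's z: C = ½·ln((1+r)/(1−r)) = ½·ln(4.1282) = 0.7089.
n = ((z_{α} + z_β)/C)² + 3.
(1.645 + 0.842) / 0.7089 = 2.487 / 0.7089 = 3.508.
n = 3.508² + 3 = 12.31 + 3 = 15.3.
Round up.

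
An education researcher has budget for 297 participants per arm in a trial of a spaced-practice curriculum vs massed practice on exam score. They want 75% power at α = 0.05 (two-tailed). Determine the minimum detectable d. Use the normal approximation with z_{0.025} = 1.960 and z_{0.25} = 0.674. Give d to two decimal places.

For two independent groups of n = 297 each: d_min = (z_{α/2} + z_β)·√(2/n).
z-sum = 1.960 + 0.674 = 2.634.
d_min = 2.634 × √(2/297) = 2.634 × 0.0821 = 0.216.

d_min ≈ 0.22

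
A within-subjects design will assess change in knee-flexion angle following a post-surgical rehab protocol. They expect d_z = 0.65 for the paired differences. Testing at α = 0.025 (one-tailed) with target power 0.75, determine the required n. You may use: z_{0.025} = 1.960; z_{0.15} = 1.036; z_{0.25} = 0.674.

For a paired (one-sample on differences) test: n = ((z_{α} + z_β) / d)².
z_{α} + z_β = 1.960 + 0.674 = 2.634.
n = (2.634 / 0.65)² = 4.052² = 16.42.
Round up.

n = 17 pairs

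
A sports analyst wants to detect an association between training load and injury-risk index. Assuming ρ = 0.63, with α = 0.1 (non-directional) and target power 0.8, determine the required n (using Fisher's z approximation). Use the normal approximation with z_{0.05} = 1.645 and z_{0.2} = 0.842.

n = 15

Fisher's z: C = ½·ln((1+r)/(1−r)) = ½·ln(4.4054) = 0.7414.
n = ((z_{α/2} + z_β)/C)² + 3.
(1.645 + 0.842) / 0.7414 = 2.487 / 0.7414 = 3.354.
n = 3.354² + 3 = 11.25 + 3 = 14.3.
Round up.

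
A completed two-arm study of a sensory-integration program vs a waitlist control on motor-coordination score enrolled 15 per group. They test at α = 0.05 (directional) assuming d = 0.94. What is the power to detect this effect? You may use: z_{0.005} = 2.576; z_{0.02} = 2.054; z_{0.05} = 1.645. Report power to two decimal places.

power ≈ 0.82

For two equal groups, power = Φ(d·√(n/2) − z_{α}).
d·√(n/2) = 0.94 × √(15/2) = 0.94 × 2.739 = 2.574.
z_β = 2.574 − 1.645 = 0.929.
Power = Φ(0.929) = 0.824.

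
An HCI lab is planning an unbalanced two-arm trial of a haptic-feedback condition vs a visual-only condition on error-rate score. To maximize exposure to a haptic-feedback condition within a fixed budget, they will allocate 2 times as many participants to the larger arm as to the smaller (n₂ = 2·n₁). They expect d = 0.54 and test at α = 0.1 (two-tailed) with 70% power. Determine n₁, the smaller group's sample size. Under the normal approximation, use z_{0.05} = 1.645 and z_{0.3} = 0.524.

n₁ = 25

With allocation ratio k = n₂/n₁ = 2, Var(x̄₁−x̄₂) = σ²(1/n₁ + 1/(k·n₁)) = σ²·(k+1)/(k·n₁).
So n₁ = (1 + 1/k)·((z_{α/2} + z_β)/d)² = 1.500 × (2.169/0.54)².
n₁ = 1.500 × 16.13 = 24.2.
Round up: n₁ = 25, giving n₂ = 2 × 25 = 50.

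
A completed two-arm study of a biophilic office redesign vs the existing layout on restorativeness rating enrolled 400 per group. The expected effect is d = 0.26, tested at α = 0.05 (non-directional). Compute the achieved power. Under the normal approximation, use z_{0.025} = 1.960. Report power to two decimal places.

power ≈ 0.96

For two equal groups, power = Φ(d·√(n/2) − z_{α/2}).
d·√(n/2) = 0.26 × √(400/2) = 0.26 × 14.142 = 3.677.
z_β = 3.677 − 1.960 = 1.717.
Power = Φ(1.717) = 0.957.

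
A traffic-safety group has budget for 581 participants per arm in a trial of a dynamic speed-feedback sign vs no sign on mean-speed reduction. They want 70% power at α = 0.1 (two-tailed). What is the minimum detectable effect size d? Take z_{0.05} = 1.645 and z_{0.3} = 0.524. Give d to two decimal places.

d_min ≈ 0.13

For two independent groups of n = 581 each: d_min = (z_{α/2} + z_β)·√(2/n).
z-sum = 1.645 + 0.524 = 2.169.
d_min = 2.169 × √(2/581) = 2.169 × 0.0587 = 0.127.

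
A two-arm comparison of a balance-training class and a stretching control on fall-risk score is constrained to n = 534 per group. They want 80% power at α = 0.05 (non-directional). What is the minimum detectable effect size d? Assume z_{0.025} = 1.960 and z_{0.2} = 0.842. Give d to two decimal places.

For two independent groups of n = 534 each: d_min = (z_{α/2} + z_β)·√(2/n).
z-sum = 1.960 + 0.842 = 2.802.
d_min = 2.802 × √(2/534) = 2.802 × 0.0612 = 0.171.

d_min ≈ 0.17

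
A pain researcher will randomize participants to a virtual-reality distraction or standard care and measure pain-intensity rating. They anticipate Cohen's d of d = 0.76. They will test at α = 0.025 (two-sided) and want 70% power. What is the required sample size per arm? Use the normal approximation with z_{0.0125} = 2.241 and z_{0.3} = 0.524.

n = 27 per group

For two independent groups with equal n: n = 2·((z_{α/2} + z_β) / d)².
z_{α/2} + z_β = 2.241 + 0.524 = 2.765.
n = 2 × (2.765 / 0.76)² = 2 × 3.638² = 2 × 13.24 = 26.5.
Round up to the next whole participant.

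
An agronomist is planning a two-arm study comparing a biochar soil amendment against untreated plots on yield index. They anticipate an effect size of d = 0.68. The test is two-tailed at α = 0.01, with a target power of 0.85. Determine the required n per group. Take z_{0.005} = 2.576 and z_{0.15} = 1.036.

For two independent groups with equal n: n = 2·((z_{α/2} + z_β) / d)².
z_{α/2} + z_β = 2.576 + 1.036 = 3.612.
n = 2 × (3.612 / 0.68)² = 2 × 5.312² = 2 × 28.21 = 56.4.
Round up to the next whole participant.

n = 57 per group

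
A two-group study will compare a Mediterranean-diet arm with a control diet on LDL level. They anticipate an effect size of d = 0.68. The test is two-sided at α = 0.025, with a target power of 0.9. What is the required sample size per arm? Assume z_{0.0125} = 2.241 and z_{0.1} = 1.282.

n = 54 per group

For two independent groups with equal n: n = 2·((z_{α/2} + z_β) / d)².
z_{α/2} + z_β = 2.241 + 1.282 = 3.523.
n = 2 × (3.523 / 0.68)² = 2 × 5.181² = 2 × 26.84 = 53.7.
Round up to the next whole participant.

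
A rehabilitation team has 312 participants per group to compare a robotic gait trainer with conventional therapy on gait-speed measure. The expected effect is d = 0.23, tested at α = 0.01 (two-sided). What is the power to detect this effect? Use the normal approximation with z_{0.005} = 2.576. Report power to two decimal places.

power ≈ 0.62

For two equal groups, power = Φ(d·√(n/2) − z_{α/2}).
d·√(n/2) = 0.23 × √(312/2) = 0.23 × 12.490 = 2.873.
z_β = 2.873 − 2.576 = 0.297.
Power = Φ(0.297) = 0.617.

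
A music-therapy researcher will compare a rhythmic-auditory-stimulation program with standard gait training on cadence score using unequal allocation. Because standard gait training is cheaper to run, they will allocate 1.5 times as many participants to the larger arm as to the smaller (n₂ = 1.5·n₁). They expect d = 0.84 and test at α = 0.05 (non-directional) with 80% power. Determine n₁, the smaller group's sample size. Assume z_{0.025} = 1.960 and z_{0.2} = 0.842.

n₁ = 19

With allocation ratio k = n₂/n₁ = 1.5, Var(x̄₁−x̄₂) = σ²(1/n₁ + 1/(k·n₁)) = σ²·(k+1)/(k·n₁).
So n₁ = (1 + 1/k)·((z_{α/2} + z_β)/d)² = 1.667 × (2.802/0.84)².
n₁ = 1.667 × 11.13 = 18.5.
Round up: n₁ = 19, giving n₂ = ⌈1.5 × 19⌉ = ⌈28.5⌉ = 29.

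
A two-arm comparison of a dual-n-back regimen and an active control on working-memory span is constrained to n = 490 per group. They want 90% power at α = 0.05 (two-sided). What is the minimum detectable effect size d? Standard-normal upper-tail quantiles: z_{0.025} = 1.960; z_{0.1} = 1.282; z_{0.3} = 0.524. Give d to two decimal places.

For two independent groups of n = 490 each: d_min = (z_{α/2} + z_β)·√(2/n).
z-sum = 1.960 + 1.282 = 3.242.
d_min = 3.242 × √(2/490) = 3.242 × 0.0639 = 0.207.

d_min ≈ 0.21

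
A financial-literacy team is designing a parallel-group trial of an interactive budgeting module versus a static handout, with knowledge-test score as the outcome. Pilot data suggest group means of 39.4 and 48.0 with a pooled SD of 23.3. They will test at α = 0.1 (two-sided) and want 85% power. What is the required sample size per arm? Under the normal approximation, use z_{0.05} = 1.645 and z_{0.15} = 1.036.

Cohen's d = |M₁ − M₂| / SD_pooled = |39.4 − 48.0| / 23.3 = 8.6 / 23.3 = 0.369.
For two independent groups with equal n: n = 2·((z_{α/2} + z_β) / d)².
z_{α/2} + z_β = 1.645 + 1.036 = 2.681.
n = 2 × (2.681 / 0.369)² = 2 × 7.266² = 2 × 52.79 = 105.6.
Round up to the next whole participant.

n = 106 per group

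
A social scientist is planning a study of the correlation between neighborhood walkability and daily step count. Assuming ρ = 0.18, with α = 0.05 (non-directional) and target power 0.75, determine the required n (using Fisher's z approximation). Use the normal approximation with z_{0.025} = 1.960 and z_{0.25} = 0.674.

n = 213

Fisher's z: C = ½·ln((1+r)/(1−r)) = ½·ln(1.4390) = 0.1820.
n = ((z_{α/2} + z_β)/C)² + 3.
(1.960 + 0.674) / 0.1820 = 2.634 / 0.1820 = 14.473.
n = 14.473² + 3 = 209.45 + 3 = 212.5.
Round up.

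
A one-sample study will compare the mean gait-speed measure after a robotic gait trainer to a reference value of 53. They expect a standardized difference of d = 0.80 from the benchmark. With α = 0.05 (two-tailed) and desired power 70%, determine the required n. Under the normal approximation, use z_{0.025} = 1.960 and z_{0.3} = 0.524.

For a one-sample test: n = ((z_{α/2} + z_β) / d)².
z_{α/2} + z_β = 1.960 + 0.524 = 2.484.
n = (2.484 / 0.80)² = 3.105² = 9.64.
Round up.

n = 10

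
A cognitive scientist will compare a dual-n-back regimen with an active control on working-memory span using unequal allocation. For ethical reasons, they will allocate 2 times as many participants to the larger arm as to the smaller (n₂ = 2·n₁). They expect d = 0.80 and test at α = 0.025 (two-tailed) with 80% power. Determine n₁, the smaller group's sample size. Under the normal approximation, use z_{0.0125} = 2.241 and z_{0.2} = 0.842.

With allocation ratio k = n₂/n₁ = 2, Var(x̄₁−x̄₂) = σ²(1/n₁ + 1/(k·n₁)) = σ²·(k+1)/(k·n₁).
So n₁ = (1 + 1/k)·((z_{α/2} + z_β)/d)² = 1.500 × (3.083/0.80)².
n₁ = 1.500 × 14.85 = 22.3.
Round up: n₁ = 23, giving n₂ = 2 × 23 = 46.

n₁ = 23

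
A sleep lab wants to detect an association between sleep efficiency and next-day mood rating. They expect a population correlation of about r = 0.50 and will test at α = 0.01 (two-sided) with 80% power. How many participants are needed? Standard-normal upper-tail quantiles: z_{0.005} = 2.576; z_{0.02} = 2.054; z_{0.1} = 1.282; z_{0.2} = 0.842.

n = 42

Fisher's z: C = ½·ln((1+r)/(1−r)) = ½·ln(3.0000) = 0.5493.
n = ((z_{α/2} + z_β)/C)² + 3.
(2.576 + 0.842) / 0.5493 = 3.418 / 0.5493 = 6.222.
n = 6.222² + 3 = 38.72 + 3 = 41.7.
Round up.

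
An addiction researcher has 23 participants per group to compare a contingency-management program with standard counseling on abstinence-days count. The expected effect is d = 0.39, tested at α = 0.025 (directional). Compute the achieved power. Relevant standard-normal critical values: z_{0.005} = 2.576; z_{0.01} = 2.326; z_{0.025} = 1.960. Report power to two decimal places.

For two equal groups, power = Φ(d·√(n/2) − z_{α}).
d·√(n/2) = 0.39 × √(23/2) = 0.39 × 3.391 = 1.323.
z_β = 1.323 − 1.960 = -0.637.
Power = Φ(-0.637) = 0.262.

power ≈ 0.26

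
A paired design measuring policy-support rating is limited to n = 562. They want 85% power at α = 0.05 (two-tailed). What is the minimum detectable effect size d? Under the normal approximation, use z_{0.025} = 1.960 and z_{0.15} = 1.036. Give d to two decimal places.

d_min ≈ 0.13

For a single sample (or paired design) of n = 562: d_min = (z_{α/2} + z_β)/√n.
z-sum = 1.960 + 1.036 = 2.996.
d_min = 2.996 / √562 = 2.996 / 23.707 = 0.126.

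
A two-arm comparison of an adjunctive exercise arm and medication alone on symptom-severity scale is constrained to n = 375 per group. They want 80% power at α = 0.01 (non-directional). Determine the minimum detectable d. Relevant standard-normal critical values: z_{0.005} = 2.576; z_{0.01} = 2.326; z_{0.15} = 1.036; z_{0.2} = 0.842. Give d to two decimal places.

d_min ≈ 0.25

For two independent groups of n = 375 each: d_min = (z_{α/2} + z_β)·√(2/n).
z-sum = 2.576 + 0.842 = 3.418.
d_min = 3.418 × √(2/375) = 3.418 × 0.0730 = 0.250.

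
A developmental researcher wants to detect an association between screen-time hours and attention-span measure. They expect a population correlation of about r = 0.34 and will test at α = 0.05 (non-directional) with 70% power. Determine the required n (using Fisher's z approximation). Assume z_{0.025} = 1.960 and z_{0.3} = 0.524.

Fisher's z: C = ½·ln((1+r)/(1−r)) = ½·ln(2.0303) = 0.3541.
n = ((z_{α/2} + z_β)/C)² + 3.
(1.960 + 0.524) / 0.3541 = 2.484 / 0.3541 = 7.015.
n = 7.015² + 3 = 49.21 + 3 = 52.2.
Round up.

n = 53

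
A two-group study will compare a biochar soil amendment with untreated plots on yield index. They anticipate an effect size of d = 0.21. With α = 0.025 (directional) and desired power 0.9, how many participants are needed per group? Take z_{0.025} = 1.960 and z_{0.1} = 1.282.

For two independent groups with equal n: n = 2·((z_{α} + z_β) / d)².
z_{α} + z_β = 1.960 + 1.282 = 3.242.
n = 2 × (3.242 / 0.21)² = 2 × 15.438² = 2 × 238.33 = 476.7.
Round up to the next whole participant.

n = 477 per group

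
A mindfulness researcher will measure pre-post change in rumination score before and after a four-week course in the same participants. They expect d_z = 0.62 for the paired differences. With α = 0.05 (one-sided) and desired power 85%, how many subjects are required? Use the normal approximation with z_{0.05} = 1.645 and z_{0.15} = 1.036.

For a paired (one-sample on differences) test: n = ((z_{α} + z_β) / d)².
z_{α} + z_β = 1.645 + 1.036 = 2.681.
n = (2.681 / 0.62)² = 4.324² = 18.70.
Round up.

n = 19 pairs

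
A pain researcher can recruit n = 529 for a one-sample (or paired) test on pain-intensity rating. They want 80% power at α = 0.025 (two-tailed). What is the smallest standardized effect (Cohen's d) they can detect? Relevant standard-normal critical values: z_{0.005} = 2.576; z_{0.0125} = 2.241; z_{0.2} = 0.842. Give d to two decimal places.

For a single sample (or paired design) of n = 529: d_min = (z_{α/2} + z_β)/√n.
z-sum = 2.241 + 0.842 = 3.083.
d_min = 3.083 / √529 = 3.083 / 23.000 = 0.134.

d_min ≈ 0.13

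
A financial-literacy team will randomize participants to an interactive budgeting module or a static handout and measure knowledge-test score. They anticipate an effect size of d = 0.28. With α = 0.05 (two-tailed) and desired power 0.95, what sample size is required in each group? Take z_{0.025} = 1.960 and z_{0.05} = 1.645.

n = 332 per group

For two independent groups with equal n: n = 2·((z_{α/2} + z_β) / d)².
z_{α/2} + z_β = 1.960 + 1.645 = 3.605.
n = 2 × (3.605 / 0.28)² = 2 × 12.875² = 2 × 165.77 = 331.5.
Round up to the next whole participant.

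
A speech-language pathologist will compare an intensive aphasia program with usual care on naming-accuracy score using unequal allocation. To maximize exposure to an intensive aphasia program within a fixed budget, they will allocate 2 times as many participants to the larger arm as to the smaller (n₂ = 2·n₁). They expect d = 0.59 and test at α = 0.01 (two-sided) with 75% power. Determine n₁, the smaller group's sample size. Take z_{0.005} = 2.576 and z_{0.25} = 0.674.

n₁ = 46

With allocation ratio k = n₂/n₁ = 2, Var(x̄₁−x̄₂) = σ²(1/n₁ + 1/(k·n₁)) = σ²·(k+1)/(k·n₁).
So n₁ = (1 + 1/k)·((z_{α/2} + z_β)/d)² = 1.500 × (3.250/0.59)².
n₁ = 1.500 × 30.34 = 45.5.
Round up: n₁ = 46, giving n₂ = 2 × 46 = 92.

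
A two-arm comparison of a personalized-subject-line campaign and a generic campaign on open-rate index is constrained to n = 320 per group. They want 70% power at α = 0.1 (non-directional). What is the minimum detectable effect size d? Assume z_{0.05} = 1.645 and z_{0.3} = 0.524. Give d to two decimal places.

d_min ≈ 0.17

For two independent groups of n = 320 each: d_min = (z_{α/2} + z_β)·√(2/n).
z-sum = 1.645 + 0.524 = 2.169.
d_min = 2.169 × √(2/320) = 2.169 × 0.0791 = 0.171.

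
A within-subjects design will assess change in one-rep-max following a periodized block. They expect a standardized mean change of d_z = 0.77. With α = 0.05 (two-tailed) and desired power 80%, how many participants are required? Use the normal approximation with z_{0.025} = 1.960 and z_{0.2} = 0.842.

For a paired (one-sample on differences) test: n = ((z_{α/2} + z_β) / d)².
z_{α/2} + z_β = 1.960 + 0.842 = 2.802.
n = (2.802 / 0.77)² = 3.639² = 13.24.
Round up.

n = 14 pairs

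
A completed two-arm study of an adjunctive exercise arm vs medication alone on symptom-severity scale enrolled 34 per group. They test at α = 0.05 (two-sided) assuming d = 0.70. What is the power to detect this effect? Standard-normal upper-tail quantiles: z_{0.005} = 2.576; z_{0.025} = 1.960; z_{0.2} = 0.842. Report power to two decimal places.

power ≈ 0.82

For two equal groups, power = Φ(d·√(n/2) − z_{α/2}).
d·√(n/2) = 0.70 × √(34/2) = 0.70 × 4.123 = 2.886.
z_β = 2.886 − 1.960 = 0.926.
Power = Φ(0.926) = 0.823.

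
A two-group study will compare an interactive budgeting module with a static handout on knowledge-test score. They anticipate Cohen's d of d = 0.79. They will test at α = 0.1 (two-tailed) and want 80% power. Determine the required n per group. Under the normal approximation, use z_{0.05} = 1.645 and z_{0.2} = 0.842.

For two independent groups with equal n: n = 2·((z_{α/2} + z_β) / d)².
z_{α/2} + z_β = 1.645 + 0.842 = 2.487.
n = 2 × (2.487 / 0.79)² = 2 × 3.148² = 2 × 9.91 = 19.8.
Round up to the next whole participant.

n = 20 per group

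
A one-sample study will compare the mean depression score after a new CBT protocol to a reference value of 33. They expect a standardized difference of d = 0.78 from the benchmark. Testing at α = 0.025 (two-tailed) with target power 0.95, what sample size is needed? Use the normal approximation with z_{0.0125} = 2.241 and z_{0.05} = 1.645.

n = 25

For a one-sample test: n = ((z_{α/2} + z_β) / d)².
z_{α/2} + z_β = 2.241 + 1.645 = 3.886.
n = (3.886 / 0.78)² = 4.982² = 24.82.
Round up.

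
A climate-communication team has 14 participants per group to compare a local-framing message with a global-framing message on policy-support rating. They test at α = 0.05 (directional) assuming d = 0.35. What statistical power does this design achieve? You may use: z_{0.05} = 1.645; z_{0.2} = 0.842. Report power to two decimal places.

For two equal groups, power = Φ(d·√(n/2) − z_{α}).
d·√(n/2) = 0.35 × √(14/2) = 0.35 × 2.646 = 0.926.
z_β = 0.926 − 1.645 = -0.719.
Power = Φ(-0.719) = 0.236.

power ≈ 0.24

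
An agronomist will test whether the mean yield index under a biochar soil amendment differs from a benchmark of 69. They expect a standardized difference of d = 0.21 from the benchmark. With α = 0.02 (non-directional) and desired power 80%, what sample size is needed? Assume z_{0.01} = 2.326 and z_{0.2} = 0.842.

n = 228

For a one-sample test: n = ((z_{α/2} + z_β) / d)².
z_{α/2} + z_β = 2.326 + 0.842 = 3.168.
n = (3.168 / 0.21)² = 15.086² = 227.58.
Round up.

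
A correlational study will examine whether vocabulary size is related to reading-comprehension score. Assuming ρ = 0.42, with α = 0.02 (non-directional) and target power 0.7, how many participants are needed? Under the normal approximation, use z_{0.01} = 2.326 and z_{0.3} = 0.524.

n = 44

Fisher's z: C = ½·ln((1+r)/(1−r)) = ½·ln(2.4483) = 0.4477.
n = ((z_{α/2} + z_β)/C)² + 3.
(2.326 + 0.524) / 0.4477 = 2.850 / 0.4477 = 6.366.
n = 6.366² + 3 = 40.52 + 3 = 43.5.
Round up.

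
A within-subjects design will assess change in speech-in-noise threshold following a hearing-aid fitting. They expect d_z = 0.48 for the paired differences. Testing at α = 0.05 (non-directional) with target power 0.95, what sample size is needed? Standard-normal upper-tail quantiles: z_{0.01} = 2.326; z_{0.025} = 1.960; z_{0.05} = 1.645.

For a paired (one-sample on differences) test: n = ((z_{α/2} + z_β) / d)².
z_{α/2} + z_β = 1.960 + 1.645 = 3.605.
n = (3.605 / 0.48)² = 7.510² = 56.41.
Round up.

n = 57 pairs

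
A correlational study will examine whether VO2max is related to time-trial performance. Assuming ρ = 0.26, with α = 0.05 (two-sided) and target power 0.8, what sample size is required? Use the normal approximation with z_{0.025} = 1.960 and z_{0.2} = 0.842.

Fisher's z: C = ½·ln((1+r)/(1−r)) = ½·ln(1.7027) = 0.2661.
n = ((z_{α/2} + z_β)/C)² + 3.
(1.960 + 0.842) / 0.2661 = 2.802 / 0.2661 = 10.530.
n = 10.530² + 3 = 110.88 + 3 = 113.9.
Round up.

n = 114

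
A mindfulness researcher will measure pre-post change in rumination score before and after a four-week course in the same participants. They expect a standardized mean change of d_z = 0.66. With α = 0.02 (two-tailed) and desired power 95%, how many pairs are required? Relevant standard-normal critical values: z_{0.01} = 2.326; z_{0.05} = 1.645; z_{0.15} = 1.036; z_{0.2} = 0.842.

n = 37 pairs

For a paired (one-sample on differences) test: n = ((z_{α/2} + z_β) / d)².
z_{α/2} + z_β = 2.326 + 1.645 = 3.971.
n = (3.971 / 0.66)² = 6.017² = 36.20.
Round up.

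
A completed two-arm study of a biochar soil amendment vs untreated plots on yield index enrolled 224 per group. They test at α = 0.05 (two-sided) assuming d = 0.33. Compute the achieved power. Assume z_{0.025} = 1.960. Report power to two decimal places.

power ≈ 0.94

For two equal groups, power = Φ(d·√(n/2) − z_{α/2}).
d·√(n/2) = 0.33 × √(224/2) = 0.33 × 10.583 = 3.492.
z_β = 3.492 − 1.960 = 1.532.
Power = Φ(1.532) = 0.937.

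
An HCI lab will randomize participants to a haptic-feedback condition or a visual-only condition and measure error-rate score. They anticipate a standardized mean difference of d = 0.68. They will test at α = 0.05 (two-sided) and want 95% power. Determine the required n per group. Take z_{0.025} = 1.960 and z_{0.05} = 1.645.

n = 57 per group

For two independent groups with equal n: n = 2·((z_{α/2} + z_β) / d)².
z_{α/2} + z_β = 1.960 + 1.645 = 3.605.
n = 2 × (3.605 / 0.68)² = 2 × 5.301² = 2 × 28.11 = 56.2.
Round up to the next whole participant.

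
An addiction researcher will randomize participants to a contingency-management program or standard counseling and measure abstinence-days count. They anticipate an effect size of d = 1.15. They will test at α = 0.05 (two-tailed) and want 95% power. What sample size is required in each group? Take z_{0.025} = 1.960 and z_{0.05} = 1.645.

n = 20 per group

For two independent groups with equal n: n = 2·((z_{α/2} + z_β) / d)².
z_{α/2} + z_β = 1.960 + 1.645 = 3.605.
n = 2 × (3.605 / 1.15)² = 2 × 3.135² = 2 × 9.83 = 19.7.
Round up to the next whole participant.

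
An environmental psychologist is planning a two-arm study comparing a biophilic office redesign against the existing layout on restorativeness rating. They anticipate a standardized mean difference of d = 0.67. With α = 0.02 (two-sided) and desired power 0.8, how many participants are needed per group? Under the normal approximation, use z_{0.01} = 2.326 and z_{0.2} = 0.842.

For two independent groups with equal n: n = 2·((z_{α/2} + z_β) / d)².
z_{α/2} + z_β = 2.326 + 0.842 = 3.168.
n = 2 × (3.168 / 0.67)² = 2 × 4.728² = 2 × 22.36 = 44.7.
Round up to the next whole participant.

n = 45 per group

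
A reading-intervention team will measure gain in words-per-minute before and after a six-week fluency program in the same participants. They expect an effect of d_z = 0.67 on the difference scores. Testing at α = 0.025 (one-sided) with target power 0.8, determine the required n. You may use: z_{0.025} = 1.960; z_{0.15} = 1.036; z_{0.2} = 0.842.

n = 18 pairs

For a paired (one-sample on differences) test: n = ((z_{α} + z_β) / d)².
z_{α} + z_β = 1.960 + 0.842 = 2.802.
n = (2.802 / 0.67)² = 4.182² = 17.49.
Round up.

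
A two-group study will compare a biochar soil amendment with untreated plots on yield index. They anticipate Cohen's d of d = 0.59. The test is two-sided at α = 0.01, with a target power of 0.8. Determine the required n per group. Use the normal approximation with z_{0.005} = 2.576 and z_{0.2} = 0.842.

n = 68 per group

For two independent groups with equal n: n = 2·((z_{α/2} + z_β) / d)².
z_{α/2} + z_β = 2.576 + 0.842 = 3.418.
n = 2 × (3.418 / 0.59)² = 2 × 5.793² = 2 × 33.56 = 67.1.
Round up to the next whole participant.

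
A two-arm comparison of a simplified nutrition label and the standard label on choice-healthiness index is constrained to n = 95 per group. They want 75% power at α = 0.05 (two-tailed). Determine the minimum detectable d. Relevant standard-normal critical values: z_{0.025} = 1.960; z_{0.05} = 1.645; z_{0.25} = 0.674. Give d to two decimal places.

For two independent groups of n = 95 each: d_min = (z_{α/2} + z_β)·√(2/n).
z-sum = 1.960 + 0.674 = 2.634.
d_min = 2.634 × √(2/95) = 2.634 × 0.1451 = 0.382.

d_min ≈ 0.38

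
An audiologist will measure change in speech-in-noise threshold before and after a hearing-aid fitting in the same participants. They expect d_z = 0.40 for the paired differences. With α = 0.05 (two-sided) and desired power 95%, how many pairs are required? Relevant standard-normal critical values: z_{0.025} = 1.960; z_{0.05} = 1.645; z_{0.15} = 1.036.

For a paired (one-sample on differences) test: n = ((z_{α/2} + z_β) / d)².
z_{α/2} + z_β = 1.960 + 1.645 = 3.605.
n = (3.605 / 0.40)² = 9.012² = 81.23.
Round up.

n = 82 pairs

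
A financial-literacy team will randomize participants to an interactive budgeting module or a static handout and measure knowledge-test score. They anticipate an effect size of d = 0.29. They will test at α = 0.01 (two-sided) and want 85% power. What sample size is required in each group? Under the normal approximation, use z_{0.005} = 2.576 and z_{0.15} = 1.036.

For two independent groups with equal n: n = 2·((z_{α/2} + z_β) / d)².
z_{α/2} + z_β = 2.576 + 1.036 = 3.612.
n = 2 × (3.612 / 0.29)² = 2 × 12.455² = 2 × 155.13 = 310.3.
Round up to the next whole participant.

n = 311 per group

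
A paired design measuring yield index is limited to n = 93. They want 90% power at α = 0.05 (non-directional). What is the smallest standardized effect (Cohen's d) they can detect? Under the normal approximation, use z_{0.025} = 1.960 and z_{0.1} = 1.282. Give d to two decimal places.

For a single sample (or paired design) of n = 93: d_min = (z_{α/2} + z_β)/√n.
z-sum = 1.960 + 1.282 = 3.242.
d_min = 3.242 / √93 = 3.242 / 9.644 = 0.336.

d_min ≈ 0.34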